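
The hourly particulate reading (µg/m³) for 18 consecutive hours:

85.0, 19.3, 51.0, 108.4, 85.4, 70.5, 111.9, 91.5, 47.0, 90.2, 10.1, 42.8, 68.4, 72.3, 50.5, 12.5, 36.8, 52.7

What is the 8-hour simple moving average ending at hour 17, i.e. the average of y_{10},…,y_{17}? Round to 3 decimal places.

47.950

Sum of periods 10–17: 90.2 + 10.1 + 42.8 + 68.4 + 72.3 + 50.5 + 12.5 + 36.8 = 383.6
Divide by 8: 383.6 / 8 = 47.950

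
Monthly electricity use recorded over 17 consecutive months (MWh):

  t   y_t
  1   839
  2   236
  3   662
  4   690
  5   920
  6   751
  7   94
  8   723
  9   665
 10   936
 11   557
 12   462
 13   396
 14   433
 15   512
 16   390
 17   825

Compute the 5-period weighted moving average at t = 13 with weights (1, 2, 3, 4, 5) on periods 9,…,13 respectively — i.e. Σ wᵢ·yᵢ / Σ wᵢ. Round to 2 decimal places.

Weighted sum: 1·665 + 2·936 + 3·557 + 4·462 + 5·396 = 665 + 1872 + 1671 + 1848 + 1980 = 8036
Weight total: 1 + 2 + 3 + 4 + 5 = 15
WMA = 8036 / 15 = 535.73

535.73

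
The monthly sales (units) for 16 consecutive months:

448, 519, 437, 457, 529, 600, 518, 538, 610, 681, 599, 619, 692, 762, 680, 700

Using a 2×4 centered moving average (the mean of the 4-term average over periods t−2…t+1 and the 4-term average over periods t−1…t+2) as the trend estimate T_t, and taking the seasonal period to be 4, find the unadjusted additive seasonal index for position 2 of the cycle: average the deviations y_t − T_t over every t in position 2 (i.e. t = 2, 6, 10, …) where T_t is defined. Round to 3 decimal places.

Season position 2 occurs at t = 6, 10, 14 (where T_t is defined).
t=6: T_6 = 536.12500; y_6 − T_6 = 600 − 536.12500 = 63.87500
t=10: T_10 = 617.12500; y_10 − T_10 = 681 − 617.12500 = 63.87500
t=14: T_14 = 698.37500; y_14 − T_14 = 762 − 698.37500 = 63.62500
Mean deviation: (63.87500 + 63.87500 + 63.62500) / 3 = 63.792

63.792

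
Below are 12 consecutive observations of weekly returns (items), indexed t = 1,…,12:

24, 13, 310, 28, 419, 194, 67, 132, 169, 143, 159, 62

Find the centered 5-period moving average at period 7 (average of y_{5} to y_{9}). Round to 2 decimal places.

196.20

Sum of periods 5–9: 419 + 194 + 67 + 132 + 169 = 981
Divide by 5: 981 / 5 = 196.20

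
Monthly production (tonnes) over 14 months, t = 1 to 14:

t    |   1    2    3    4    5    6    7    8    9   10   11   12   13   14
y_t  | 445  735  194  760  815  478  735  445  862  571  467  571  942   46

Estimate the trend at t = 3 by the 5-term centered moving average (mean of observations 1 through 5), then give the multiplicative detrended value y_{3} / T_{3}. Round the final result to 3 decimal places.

Trend T_3 = (445 + 735 + 194 + 760 + 815) / 5 = 2949/5 = 589.80000
Ratio to trend: 194 / 589.80000 = 0.329

0.329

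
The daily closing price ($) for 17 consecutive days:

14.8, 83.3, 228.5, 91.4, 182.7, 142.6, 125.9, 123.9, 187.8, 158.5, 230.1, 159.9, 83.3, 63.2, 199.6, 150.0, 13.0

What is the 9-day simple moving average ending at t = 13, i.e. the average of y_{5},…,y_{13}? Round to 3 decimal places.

154.967

Sum of periods 5–13: 182.7 + 142.6 + 125.9 + 123.9 + 187.8 + 158.5 + 230.1 + 159.9 + 83.3 = 1394.7
Divide by 9: 1394.7 / 9 = 154.967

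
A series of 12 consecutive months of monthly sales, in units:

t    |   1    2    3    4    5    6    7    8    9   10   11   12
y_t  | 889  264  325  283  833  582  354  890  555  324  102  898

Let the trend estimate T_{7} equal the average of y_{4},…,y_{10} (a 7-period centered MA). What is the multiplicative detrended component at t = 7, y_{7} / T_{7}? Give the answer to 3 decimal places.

Trend T_7 = (283 + 833 + 582 + 354 + 890 + 555 + 324) / 7 = 3821/7 = 545.85714
Ratio to trend: 354 / 545.85714 = 0.649

0.649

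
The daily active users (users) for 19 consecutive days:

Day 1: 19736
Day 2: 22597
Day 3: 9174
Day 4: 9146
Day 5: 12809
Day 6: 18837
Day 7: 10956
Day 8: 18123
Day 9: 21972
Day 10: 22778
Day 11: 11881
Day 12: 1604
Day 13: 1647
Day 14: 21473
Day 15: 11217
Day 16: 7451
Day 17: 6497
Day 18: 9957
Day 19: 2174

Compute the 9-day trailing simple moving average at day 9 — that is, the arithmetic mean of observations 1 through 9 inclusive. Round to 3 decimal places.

15927.778

Sum of periods 1–9: 19736 + 22597 + 9174 + 9146 + 12809 + 18837 + 10956 + 18123 + 21972 = 143350
Divide by 9: 143350 / 9 = 15927.778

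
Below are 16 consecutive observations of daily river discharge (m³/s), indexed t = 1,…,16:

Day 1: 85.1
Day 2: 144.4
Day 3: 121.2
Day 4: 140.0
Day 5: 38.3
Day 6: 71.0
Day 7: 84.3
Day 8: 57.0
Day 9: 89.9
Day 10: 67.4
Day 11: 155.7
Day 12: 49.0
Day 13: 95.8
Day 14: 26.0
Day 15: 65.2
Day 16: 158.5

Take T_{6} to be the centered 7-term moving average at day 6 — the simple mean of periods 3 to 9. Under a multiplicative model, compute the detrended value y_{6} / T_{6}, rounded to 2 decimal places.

Trend T_6 = (121.2 + 140.0 + 38.3 + 71.0 + 84.3 + 57.0 + 89.9) / 7 = 601.7/7 = 85.9571
Ratio to trend: 71.0 / 85.9571 = 0.83

0.83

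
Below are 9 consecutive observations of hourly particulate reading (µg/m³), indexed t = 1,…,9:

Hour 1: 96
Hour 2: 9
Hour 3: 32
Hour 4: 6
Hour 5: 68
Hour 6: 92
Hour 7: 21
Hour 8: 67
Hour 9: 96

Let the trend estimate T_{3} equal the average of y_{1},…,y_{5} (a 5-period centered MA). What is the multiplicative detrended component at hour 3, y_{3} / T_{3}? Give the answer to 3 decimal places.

0.758

Trend T_3 = (96 + 9 + 32 + 6 + 68) / 5 = 211/5 = 42.20000
Ratio to trend: 32 / 42.20000 = 0.758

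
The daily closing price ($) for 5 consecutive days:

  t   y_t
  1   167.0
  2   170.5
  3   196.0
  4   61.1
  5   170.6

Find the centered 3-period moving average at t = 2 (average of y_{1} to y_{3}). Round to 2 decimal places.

Sum of periods 1–3: 167.0 + 170.5 + 196.0 = 533.5
Divide by 3: 533.5 / 3 = 177.83

177.83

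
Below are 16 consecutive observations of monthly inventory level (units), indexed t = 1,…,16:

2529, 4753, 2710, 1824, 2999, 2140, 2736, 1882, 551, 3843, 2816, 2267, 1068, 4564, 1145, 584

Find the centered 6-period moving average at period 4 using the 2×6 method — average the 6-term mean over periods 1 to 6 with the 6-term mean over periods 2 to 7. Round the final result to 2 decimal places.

2843.08

Sum over 1–6: 2529 + 4753 + 2710 + 1824 + 2999 + 2140 = 16955
Sum over 2–7: 4753 + 2710 + 1824 + 2999 + 2140 + 2736 = 17162
CMA at t=4 = (16955 + 17162) / (2·6) = 34117 / 12 = 2843.08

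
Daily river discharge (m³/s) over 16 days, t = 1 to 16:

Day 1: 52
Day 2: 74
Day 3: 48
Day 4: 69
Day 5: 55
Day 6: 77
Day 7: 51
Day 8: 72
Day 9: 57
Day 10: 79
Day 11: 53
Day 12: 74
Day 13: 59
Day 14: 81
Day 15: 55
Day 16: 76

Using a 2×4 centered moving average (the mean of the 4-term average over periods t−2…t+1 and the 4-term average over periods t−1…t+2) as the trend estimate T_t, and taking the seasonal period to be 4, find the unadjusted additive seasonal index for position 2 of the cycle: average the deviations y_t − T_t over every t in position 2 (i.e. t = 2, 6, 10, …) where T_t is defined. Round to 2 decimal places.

Season position 2 occurs at t = 6, 10, 14 (where T_t is defined).
t=6: T_6 = 63.3750; y_6 − T_6 = 77 − 63.3750 = 13.6250
t=10: T_10 = 65.5000; y_10 − T_10 = 79 − 65.5000 = 13.5000
t=14: T_14 = 67.5000; y_14 − T_14 = 81 − 67.5000 = 13.5000
Mean deviation: (13.6250 + 13.5000 + 13.5000) / 3 = 13.54

13.54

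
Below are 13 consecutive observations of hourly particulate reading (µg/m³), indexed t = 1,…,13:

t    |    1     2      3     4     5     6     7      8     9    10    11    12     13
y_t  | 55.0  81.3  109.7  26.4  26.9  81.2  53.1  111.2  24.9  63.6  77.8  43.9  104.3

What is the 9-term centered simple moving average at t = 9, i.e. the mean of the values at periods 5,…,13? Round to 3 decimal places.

65.211

Sum of periods 5–13: 26.9 + 81.2 + 53.1 + 111.2 + 24.9 + 63.6 + 77.8 + 43.9 + 104.3 = 586.9
Divide by 9: 586.9 / 9 = 65.211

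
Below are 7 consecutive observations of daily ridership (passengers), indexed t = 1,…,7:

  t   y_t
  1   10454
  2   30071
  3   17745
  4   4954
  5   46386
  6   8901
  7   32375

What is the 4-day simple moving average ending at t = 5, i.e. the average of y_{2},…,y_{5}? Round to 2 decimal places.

Sum of periods 2–5: 30071 + 17745 + 4954 + 46386 = 99156
Divide by 4: 99156 / 4 = 24789.00

24789.00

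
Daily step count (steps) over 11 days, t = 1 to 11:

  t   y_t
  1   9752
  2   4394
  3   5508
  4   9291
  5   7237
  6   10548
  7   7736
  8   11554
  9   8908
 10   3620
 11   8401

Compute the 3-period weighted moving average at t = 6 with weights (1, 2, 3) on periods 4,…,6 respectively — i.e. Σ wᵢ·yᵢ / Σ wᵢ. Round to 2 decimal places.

Weighted sum: 1·9291 + 2·7237 + 3·10548 = 9291 + 14474 + 31644 = 55409
Weight total: 1 + 2 + 3 = 6
WMA = 55409 / 6 = 9234.83

9234.83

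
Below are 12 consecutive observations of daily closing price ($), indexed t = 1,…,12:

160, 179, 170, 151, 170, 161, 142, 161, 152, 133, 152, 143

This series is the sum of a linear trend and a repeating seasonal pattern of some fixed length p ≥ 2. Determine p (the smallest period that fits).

3

First differences y_{t+1} − y_t: 19, -9, -19, 19, -9, -19, 19, -9, …
The difference pattern repeats every 3 terms and not for any smaller step, so p = 3.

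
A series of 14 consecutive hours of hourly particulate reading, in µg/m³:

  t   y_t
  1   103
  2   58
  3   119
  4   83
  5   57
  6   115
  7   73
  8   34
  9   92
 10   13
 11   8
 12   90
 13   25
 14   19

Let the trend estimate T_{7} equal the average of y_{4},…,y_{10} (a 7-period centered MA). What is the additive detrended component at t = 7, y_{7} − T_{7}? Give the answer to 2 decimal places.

6.29

Trend T_7 = (83 + 57 + 115 + 73 + 34 + 92 + 13) / 7 = 467/7 = 66.7143
Detrended value: 73 − 66.7143 = 6.29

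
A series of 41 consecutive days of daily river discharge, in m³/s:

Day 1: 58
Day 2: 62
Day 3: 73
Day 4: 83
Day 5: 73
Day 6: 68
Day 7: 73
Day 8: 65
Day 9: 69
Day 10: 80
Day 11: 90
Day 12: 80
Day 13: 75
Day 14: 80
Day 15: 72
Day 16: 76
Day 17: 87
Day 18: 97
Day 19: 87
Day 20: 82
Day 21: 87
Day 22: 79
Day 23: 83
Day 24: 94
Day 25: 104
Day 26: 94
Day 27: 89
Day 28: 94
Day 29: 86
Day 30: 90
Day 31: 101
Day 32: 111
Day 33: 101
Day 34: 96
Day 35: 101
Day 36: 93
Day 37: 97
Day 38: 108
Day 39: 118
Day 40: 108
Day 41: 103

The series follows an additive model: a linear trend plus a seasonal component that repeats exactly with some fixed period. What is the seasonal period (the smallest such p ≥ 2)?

First differences y_{t+1} − y_t: 4, 11, 10, -10, -5, 5, -8, 4, 11, 10, -10, -5, 5, -8, 4, 11, …
The difference pattern repeats every 7 terms and not for any smaller step, so p = 7.

7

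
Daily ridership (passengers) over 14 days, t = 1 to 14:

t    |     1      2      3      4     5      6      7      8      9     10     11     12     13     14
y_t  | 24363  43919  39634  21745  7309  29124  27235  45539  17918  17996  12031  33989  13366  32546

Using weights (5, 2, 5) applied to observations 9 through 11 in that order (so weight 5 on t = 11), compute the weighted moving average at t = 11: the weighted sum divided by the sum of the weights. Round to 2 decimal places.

Weighted sum: 5·17918 + 2·17996 + 5·12031 = 89590 + 35992 + 60155 = 185737
Weight total: 5 + 2 + 5 = 12
WMA = 185737 / 12 = 15478.08

15478.08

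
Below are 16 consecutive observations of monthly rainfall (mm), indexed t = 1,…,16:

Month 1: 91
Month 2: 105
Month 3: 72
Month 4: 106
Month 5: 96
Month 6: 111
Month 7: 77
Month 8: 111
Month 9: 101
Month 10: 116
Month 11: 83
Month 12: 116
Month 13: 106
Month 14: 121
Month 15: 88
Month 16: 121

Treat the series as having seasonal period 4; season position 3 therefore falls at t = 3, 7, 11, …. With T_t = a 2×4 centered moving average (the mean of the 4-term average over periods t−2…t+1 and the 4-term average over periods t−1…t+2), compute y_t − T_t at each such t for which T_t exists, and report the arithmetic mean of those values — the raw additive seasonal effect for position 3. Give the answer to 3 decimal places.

-22.042

Season position 3 occurs at t = 3, 7, 11 (where T_t is defined).
t=3: T_3 = 94.12500; y_3 − T_3 = 72 − 94.12500 = -22.12500
t=7: T_7 = 99.37500; y_7 − T_7 = 77 − 99.37500 = -22.37500
t=11: T_11 = 104.62500; y_11 − T_11 = 83 − 104.62500 = -21.62500
Mean deviation: (-22.12500 + -22.37500 + -21.62500) / 3 = -22.042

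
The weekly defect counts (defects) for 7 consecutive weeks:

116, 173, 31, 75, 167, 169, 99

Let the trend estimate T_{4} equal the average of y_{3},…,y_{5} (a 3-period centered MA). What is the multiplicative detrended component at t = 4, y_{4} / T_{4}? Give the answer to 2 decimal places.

0.82

Trend T_4 = (31 + 75 + 167) / 3 = 273/3 = 91.0000
Ratio to trend: 75 / 91.0000 = 0.82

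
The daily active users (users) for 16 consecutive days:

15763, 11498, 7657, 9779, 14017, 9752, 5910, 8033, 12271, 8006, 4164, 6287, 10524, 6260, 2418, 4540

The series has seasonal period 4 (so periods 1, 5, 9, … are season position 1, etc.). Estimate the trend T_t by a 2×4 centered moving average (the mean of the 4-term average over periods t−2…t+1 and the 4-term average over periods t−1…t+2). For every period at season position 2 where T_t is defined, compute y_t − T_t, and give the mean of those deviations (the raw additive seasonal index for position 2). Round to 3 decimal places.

Season position 2 occurs at t = 6, 10, 14 (where T_t is defined).
t=6: T_6 = 9646.25000; y_6 − T_6 = 9752 − 9646.25000 = 105.75000
t=10: T_10 = 7900.25000; y_10 − T_10 = 8006 − 7900.25000 = 105.75000
t=14: T_14 = 6153.87500; y_14 − T_14 = 6260 − 6153.87500 = 106.12500
Mean deviation: (105.75000 + 105.75000 + 106.12500) / 3 = 105.875

105.875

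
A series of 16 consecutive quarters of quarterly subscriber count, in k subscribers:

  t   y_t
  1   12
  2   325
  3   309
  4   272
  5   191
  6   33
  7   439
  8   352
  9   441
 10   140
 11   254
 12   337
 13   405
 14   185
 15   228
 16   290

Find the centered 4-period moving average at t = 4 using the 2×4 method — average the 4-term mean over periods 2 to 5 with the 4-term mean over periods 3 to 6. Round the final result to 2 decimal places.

237.75

Sum over 2–5: 325 + 309 + 272 + 191 = 1097
Sum over 3–6: 309 + 272 + 191 + 33 = 805
CMA at t=4 = (1097 + 805) / (2·4) = 1902 / 8 = 237.75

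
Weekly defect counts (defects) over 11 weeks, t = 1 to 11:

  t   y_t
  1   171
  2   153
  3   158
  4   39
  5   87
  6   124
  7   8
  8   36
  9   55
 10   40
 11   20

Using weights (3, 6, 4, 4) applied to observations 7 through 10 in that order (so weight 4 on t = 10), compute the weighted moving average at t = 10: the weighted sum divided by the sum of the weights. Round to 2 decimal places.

Weighted sum: 3·8 + 6·36 + 4·55 + 4·40 = 24 + 216 + 220 + 160 = 620
Weight total: 3 + 6 + 4 + 4 = 17
WMA = 620 / 17 = 36.47

36.47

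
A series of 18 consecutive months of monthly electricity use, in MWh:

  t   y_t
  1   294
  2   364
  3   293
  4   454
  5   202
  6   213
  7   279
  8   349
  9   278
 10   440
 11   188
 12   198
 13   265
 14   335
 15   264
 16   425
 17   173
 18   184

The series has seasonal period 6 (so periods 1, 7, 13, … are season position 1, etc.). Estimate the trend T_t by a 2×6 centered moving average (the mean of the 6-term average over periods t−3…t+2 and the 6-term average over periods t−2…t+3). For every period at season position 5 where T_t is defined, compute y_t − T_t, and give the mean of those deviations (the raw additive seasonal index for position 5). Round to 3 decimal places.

-97.375

Season position 5 occurs at t = 5, 11 (where T_t is defined).
t=5: T_5 = 299.58333; y_5 − T_5 = 202 − 299.58333 = -97.58333
t=11: T_11 = 285.16667; y_11 − T_11 = 188 − 285.16667 = -97.16667
Mean deviation: (-97.58333 + -97.16667) / 2 = -97.375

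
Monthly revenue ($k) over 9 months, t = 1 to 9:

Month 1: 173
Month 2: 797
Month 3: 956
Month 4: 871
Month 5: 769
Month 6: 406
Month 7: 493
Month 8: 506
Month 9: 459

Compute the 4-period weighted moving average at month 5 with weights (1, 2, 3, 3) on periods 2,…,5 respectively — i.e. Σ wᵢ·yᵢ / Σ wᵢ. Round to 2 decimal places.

847.67

Weighted sum: 1·797 + 2·956 + 3·871 + 3·769 = 797 + 1912 + 2613 + 2307 = 7629
Weight total: 1 + 2 + 3 + 3 = 9
WMA = 7629 / 9 = 847.67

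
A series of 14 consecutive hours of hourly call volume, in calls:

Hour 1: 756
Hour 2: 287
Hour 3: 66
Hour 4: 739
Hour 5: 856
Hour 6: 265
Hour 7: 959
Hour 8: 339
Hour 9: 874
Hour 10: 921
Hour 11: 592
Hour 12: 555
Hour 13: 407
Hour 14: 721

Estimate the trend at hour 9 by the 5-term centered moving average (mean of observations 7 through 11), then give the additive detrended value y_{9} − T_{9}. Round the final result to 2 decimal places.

137.00

Trend T_9 = (959 + 339 + 874 + 921 + 592) / 5 = 3685/5 = 737.0000
Detrended value: 874 − 737.0000 = 137.00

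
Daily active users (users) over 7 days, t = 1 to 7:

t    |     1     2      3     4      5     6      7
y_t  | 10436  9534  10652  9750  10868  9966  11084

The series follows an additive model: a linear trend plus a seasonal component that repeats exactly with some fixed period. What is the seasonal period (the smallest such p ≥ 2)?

First differences y_{t+1} − y_t: -902, 1118, -902, 1118, -902, 1118, …
The difference pattern repeats every 2 terms and not for any smaller step, so p = 2.

2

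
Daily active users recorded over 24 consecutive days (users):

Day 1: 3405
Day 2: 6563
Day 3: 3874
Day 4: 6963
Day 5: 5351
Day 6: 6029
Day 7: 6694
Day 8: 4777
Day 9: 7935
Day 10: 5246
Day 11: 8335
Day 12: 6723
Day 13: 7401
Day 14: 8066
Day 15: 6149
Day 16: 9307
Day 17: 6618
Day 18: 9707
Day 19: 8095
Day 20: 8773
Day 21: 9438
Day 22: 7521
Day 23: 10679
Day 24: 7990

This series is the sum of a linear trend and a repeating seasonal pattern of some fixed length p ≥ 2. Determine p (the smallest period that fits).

First differences y_{t+1} − y_t: 3158, -2689, 3089, -1612, 678, 665, -1917, 3158, -2689, 3089, -1612, 678, 665, -1917, 3158, -2689, …
The difference pattern repeats every 7 terms and not for any smaller step, so p = 7.

7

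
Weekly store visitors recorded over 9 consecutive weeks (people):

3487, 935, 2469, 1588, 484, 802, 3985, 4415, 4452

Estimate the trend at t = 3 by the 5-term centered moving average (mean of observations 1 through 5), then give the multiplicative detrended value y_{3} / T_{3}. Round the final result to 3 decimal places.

1.377

Trend T_3 = (3487 + 935 + 2469 + 1588 + 484) / 5 = 8963/5 = 1792.60000
Ratio to trend: 2469 / 1792.60000 = 1.377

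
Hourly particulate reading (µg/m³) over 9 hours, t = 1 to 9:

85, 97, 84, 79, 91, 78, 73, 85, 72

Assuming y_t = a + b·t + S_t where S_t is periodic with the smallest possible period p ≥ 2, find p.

3

First differences y_{t+1} − y_t: 12, -13, -5, 12, -13, -5, 12, -13, …
The difference pattern repeats every 3 terms and not for any smaller step, so p = 3.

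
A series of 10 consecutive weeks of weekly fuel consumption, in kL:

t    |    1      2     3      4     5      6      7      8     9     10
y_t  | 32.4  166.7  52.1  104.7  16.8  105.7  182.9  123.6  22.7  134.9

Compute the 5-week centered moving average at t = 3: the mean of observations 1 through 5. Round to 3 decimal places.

74.540

Sum of periods 1–5: 32.4 + 166.7 + 52.1 + 104.7 + 16.8 = 372.7
Divide by 5: 372.7 / 5 = 74.540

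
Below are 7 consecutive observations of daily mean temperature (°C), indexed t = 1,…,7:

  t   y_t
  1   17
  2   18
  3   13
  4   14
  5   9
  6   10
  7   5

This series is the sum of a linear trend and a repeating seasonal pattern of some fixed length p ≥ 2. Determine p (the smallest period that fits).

First differences y_{t+1} − y_t: 1, -5, 1, -5, 1, -5, …
The difference pattern repeats every 2 terms and not for any smaller step, so p = 2.

2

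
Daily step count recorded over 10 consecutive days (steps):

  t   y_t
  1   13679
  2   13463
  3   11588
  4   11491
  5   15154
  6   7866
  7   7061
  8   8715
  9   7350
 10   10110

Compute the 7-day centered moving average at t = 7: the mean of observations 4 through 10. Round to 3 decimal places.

Sum of periods 4–10: 11491 + 15154 + 7866 + 7061 + 8715 + 7350 + 10110 = 67747
Divide by 7: 67747 / 7 = 9678.143

9678.143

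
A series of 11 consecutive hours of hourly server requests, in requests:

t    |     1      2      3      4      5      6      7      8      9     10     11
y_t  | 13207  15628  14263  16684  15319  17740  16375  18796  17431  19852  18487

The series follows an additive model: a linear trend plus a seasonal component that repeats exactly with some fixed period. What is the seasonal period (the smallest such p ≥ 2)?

2

First differences y_{t+1} − y_t: 2421, -1365, 2421, -1365, 2421, -1365, …
The difference pattern repeats every 2 terms and not for any smaller step, so p = 2.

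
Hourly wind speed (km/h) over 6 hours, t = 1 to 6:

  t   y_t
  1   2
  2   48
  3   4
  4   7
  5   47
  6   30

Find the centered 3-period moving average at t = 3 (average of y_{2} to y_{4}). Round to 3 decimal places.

Sum of periods 2–4: 48 + 4 + 7 = 59
Divide by 3: 59 / 3 = 19.667

19.667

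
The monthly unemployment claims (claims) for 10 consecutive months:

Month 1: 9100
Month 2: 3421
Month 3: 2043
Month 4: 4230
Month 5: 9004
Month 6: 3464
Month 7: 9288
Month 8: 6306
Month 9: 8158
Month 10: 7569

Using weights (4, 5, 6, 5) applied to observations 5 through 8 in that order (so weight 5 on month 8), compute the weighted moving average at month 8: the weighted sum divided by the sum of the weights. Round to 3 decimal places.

Weighted sum: 4·9004 + 5·3464 + 6·9288 + 5·6306 = 36016 + 17320 + 55728 + 31530 = 140594
Weight total: 4 + 5 + 6 + 5 = 20
WMA = 140594 / 20 = 7029.700

7029.700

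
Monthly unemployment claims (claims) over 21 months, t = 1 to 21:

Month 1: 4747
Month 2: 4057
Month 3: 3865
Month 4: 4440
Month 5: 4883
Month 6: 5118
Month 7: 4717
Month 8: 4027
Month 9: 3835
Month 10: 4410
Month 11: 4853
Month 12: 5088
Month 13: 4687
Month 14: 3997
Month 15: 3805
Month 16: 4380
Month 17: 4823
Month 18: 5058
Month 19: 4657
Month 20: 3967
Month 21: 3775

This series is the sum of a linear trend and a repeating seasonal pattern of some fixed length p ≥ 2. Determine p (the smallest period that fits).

First differences y_{t+1} − y_t: -690, -192, 575, 443, 235, -401, -690, -192, 575, 443, 235, -401, -690, -192, …
The difference pattern repeats every 6 terms and not for any smaller step, so p = 6.

6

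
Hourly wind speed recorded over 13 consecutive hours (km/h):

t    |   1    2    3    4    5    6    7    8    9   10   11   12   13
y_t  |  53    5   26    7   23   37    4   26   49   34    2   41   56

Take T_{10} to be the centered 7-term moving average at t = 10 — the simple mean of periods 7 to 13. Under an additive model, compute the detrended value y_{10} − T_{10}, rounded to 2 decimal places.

Trend T_10 = (4 + 26 + 49 + 34 + 2 + 41 + 56) / 7 = 212/7 = 30.2857
Detrended value: 34 − 30.2857 = 3.71

3.71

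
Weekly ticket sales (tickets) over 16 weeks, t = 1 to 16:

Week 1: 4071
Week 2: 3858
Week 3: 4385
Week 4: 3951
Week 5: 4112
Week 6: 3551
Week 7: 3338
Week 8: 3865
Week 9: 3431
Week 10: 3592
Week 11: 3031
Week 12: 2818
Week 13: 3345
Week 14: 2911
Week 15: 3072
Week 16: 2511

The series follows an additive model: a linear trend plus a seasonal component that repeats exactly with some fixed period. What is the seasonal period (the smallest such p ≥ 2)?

5

First differences y_{t+1} − y_t: -213, 527, -434, 161, -561, -213, 527, -434, 161, -561, -213, 527, …
The difference pattern repeats every 5 terms and not for any smaller step, so p = 5.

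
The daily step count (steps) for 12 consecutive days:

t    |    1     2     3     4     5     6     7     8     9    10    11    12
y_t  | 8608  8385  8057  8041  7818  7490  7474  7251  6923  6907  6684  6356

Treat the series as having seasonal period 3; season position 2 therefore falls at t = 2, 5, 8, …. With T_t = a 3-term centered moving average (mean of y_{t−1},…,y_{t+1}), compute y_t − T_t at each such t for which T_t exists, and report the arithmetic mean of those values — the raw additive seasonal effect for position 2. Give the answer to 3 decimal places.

35.000

Season position 2 occurs at t = 2, 5, 8, 11 (where T_t is defined).
t=2: T_2 = 8350.00000; y_2 − T_2 = 8385 − 8350.00000 = 35.00000
t=5: T_5 = 7783.00000; y_5 − T_5 = 7818 − 7783.00000 = 35.00000
t=8: T_8 = 7216.00000; y_8 − T_8 = 7251 − 7216.00000 = 35.00000
t=11: T_11 = 6649.00000; y_11 − T_11 = 6684 − 6649.00000 = 35.00000
Mean deviation: (35.00000 + 35.00000 + 35.00000 + 35.00000) / 4 = 35.000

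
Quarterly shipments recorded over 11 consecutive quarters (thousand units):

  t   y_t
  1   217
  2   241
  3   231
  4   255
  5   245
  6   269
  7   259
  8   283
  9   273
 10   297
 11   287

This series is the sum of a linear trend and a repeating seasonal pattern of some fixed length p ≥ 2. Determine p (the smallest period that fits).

First differences y_{t+1} − y_t: 24, -10, 24, -10, 24, -10, …
The difference pattern repeats every 2 terms and not for any smaller step, so p = 2.

2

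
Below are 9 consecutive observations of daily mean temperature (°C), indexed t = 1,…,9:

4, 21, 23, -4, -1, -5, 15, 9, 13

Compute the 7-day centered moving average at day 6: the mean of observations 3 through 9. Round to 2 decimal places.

Sum of periods 3–9: 23 + (-4) + (-1) + (-5) + 15 + 9 + 13 = 50
Divide by 7: 50 / 7 = 7.14

7.14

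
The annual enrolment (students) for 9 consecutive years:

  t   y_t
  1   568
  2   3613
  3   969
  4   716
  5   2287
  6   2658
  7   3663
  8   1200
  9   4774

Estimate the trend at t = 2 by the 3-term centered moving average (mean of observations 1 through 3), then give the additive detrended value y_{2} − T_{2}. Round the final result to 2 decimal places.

1896.33

Trend T_2 = (568 + 3613 + 969) / 3 = 5150/3 = 1716.6667
Detrended value: 3613 − 1716.6667 = 1896.33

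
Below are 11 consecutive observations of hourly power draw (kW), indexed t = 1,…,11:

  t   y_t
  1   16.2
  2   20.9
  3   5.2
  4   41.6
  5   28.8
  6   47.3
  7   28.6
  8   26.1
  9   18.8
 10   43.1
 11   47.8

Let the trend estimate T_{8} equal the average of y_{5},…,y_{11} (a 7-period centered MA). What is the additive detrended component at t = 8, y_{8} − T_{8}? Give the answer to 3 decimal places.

-8.257

Trend T_8 = (28.8 + 47.3 + 28.6 + 26.1 + 18.8 + 43.1 + 47.8) / 7 = 240.5/7 = 34.35714
Detrended value: 26.1 − 34.35714 = -8.257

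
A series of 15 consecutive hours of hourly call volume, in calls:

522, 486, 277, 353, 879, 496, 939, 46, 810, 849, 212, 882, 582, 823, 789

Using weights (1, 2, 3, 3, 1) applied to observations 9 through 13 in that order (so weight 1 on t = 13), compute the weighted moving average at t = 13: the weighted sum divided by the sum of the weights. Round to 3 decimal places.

Weighted sum: 1·810 + 2·849 + 3·212 + 3·882 + 1·582 = 810 + 1698 + 636 + 2646 + 582 = 6372
Weight total: 1 + 2 + 3 + 3 + 1 = 10
WMA = 6372 / 10 = 637.200

637.200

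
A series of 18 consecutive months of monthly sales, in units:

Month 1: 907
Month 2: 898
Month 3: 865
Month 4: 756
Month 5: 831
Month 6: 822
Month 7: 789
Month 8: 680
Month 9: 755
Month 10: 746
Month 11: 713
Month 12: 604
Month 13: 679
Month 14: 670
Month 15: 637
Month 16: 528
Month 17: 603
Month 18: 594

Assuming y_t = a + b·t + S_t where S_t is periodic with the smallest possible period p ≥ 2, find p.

4

First differences y_{t+1} − y_t: -9, -33, -109, 75, -9, -33, -109, 75, -9, -33, …
The difference pattern repeats every 4 terms and not for any smaller step, so p = 4.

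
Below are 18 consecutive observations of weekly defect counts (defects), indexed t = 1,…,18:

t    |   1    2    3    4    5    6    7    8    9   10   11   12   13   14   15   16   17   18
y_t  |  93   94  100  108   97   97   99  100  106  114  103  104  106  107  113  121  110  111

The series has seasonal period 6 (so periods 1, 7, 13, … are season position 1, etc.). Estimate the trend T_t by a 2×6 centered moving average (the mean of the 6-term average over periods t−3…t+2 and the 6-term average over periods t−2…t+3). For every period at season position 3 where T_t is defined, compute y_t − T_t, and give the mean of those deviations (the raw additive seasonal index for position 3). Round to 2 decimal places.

Season position 3 occurs at t = 9, 15 (where T_t is defined).
t=9: T_9 = 103.7500; y_9 − T_9 = 106 − 103.7500 = 2.2500
t=15: T_15 = 110.7500; y_15 − T_15 = 113 − 110.7500 = 2.2500
Mean deviation: (2.2500 + 2.2500) / 2 = 2.25

2.25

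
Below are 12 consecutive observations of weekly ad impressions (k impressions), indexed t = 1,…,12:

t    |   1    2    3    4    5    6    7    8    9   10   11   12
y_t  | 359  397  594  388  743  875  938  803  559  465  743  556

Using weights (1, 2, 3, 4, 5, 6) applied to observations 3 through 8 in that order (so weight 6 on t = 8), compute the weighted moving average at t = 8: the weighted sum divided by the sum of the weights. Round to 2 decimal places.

790.81

Weighted sum: 1·594 + 2·388 + 3·743 + 4·875 + 5·938 + 6·803 = 594 + 776 + 2229 + 3500 + 4690 + 4818 = 16607
Weight total: 1 + 2 + 3 + 4 + 5 + 6 = 21
WMA = 16607 / 21 = 790.81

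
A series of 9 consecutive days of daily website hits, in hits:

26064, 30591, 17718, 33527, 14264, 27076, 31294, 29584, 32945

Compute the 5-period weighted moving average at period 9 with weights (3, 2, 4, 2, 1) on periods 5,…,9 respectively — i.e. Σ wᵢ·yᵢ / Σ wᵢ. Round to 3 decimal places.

Weighted sum: 3·14264 + 2·27076 + 4·31294 + 2·29584 + 1·32945 = 42792 + 54152 + 125176 + 59168 + 32945 = 314233
Weight total: 3 + 2 + 4 + 2 + 1 = 12
WMA = 314233 / 12 = 26186.083

26186.083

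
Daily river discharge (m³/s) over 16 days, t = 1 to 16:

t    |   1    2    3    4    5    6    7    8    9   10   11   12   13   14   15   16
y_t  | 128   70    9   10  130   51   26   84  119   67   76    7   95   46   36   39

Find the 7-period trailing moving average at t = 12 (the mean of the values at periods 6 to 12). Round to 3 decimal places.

Sum of periods 6–12: 51 + 26 + 84 + 119 + 67 + 76 + 7 = 430
Divide by 7: 430 / 7 = 61.429

61.429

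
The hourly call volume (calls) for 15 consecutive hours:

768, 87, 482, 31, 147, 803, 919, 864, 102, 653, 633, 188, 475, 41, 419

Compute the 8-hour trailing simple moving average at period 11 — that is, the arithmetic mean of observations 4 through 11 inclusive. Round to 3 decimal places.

519.000

Sum of periods 4–11: 31 + 147 + 803 + 919 + 864 + 102 + 653 + 633 = 4152
Divide by 8: 4152 / 8 = 519.000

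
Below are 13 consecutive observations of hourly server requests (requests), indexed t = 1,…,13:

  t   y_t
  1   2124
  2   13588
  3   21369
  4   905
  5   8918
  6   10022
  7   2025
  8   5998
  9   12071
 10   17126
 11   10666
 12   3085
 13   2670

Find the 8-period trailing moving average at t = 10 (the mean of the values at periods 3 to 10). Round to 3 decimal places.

Sum of periods 3–10: 21369 + 905 + 8918 + 10022 + 2025 + 5998 + 12071 + 17126 = 78434
Divide by 8: 78434 / 8 = 9804.250

9804.250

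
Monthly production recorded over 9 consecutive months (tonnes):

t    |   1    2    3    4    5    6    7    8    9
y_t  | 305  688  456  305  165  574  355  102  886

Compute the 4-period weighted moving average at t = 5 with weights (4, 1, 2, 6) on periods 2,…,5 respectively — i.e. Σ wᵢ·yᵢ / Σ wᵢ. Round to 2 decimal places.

369.85

Weighted sum: 4·688 + 1·456 + 2·305 + 6·165 = 2752 + 456 + 610 + 990 = 4808
Weight total: 4 + 1 + 2 + 6 = 13
WMA = 4808 / 13 = 369.85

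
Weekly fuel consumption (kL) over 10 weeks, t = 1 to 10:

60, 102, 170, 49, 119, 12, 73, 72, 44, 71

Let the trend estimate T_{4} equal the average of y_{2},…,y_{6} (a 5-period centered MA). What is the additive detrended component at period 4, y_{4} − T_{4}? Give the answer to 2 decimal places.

-41.40

Trend T_4 = (102 + 170 + 49 + 119 + 12) / 5 = 452/5 = 90.4000
Detrended value: 49 − 90.4000 = -41.40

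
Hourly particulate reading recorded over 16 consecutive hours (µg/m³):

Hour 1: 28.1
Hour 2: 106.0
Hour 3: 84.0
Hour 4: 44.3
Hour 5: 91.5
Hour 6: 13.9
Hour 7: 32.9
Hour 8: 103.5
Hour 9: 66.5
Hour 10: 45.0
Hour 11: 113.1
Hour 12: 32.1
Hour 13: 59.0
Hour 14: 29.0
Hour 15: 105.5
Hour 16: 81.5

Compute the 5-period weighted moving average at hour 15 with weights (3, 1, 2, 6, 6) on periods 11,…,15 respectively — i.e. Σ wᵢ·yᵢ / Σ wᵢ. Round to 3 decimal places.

72.022

Weighted sum: 3·113.1 + 1·32.1 + 2·59.0 + 6·29.0 + 6·105.5 = 339.3 + 32.1 + 118.0 + 174.0 + 633.0 = 1296.4
Weight total: 3 + 1 + 2 + 6 + 6 = 18
WMA = 1296.4 / 18 = 72.022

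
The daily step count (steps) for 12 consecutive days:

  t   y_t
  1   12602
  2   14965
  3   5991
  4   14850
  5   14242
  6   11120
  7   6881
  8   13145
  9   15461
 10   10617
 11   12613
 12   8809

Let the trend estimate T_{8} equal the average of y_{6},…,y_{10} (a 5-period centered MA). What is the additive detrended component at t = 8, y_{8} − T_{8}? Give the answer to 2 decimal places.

Trend T_8 = (11120 + 6881 + 13145 + 15461 + 10617) / 5 = 57224/5 = 11444.8000
Detrended value: 13145 − 11444.8000 = 1700.20

1700.20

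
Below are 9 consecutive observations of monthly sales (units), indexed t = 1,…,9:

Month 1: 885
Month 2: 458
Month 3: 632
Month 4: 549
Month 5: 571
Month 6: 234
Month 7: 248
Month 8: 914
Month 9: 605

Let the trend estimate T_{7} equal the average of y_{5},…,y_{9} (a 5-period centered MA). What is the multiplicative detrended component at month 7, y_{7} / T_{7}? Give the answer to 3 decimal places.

0.482

Trend T_7 = (571 + 234 + 248 + 914 + 605) / 5 = 2572/5 = 514.40000
Ratio to trend: 248 / 514.40000 = 0.482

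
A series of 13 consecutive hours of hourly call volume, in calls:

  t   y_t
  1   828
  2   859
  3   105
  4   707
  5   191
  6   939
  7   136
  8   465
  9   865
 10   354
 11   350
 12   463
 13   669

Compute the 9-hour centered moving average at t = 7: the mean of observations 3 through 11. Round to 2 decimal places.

Sum of periods 3–11: 105 + 707 + 191 + 939 + 136 + 465 + 865 + 354 + 350 = 4112
Divide by 9: 4112 / 9 = 456.89

456.89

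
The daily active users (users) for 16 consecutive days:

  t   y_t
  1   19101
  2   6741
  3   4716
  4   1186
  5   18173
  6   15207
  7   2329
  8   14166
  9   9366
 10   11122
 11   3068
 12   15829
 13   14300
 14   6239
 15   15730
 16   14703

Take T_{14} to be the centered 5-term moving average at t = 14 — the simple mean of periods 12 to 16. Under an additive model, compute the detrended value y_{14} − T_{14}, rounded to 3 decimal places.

-7121.200

Trend T_14 = (15829 + 14300 + 6239 + 15730 + 14703) / 5 = 66801/5 = 13360.20000
Detrended value: 6239 − 13360.20000 = -7121.200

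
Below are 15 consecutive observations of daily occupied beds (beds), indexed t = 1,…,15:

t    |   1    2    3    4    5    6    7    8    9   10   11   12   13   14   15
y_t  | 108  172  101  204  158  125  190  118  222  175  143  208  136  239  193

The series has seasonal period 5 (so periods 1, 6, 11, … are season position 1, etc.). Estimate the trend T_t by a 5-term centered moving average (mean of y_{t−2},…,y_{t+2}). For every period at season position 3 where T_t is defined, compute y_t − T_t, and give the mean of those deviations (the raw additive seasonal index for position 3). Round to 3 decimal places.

Season position 3 occurs at t = 3, 8, 13 (where T_t is defined).
t=3: T_3 = 148.60000; y_3 − T_3 = 101 − 148.60000 = -47.60000
t=8: T_8 = 166.00000; y_8 − T_8 = 118 − 166.00000 = -48.00000
t=13: T_13 = 183.80000; y_13 − T_13 = 136 − 183.80000 = -47.80000
Mean deviation: (-47.60000 + -48.00000 + -47.80000) / 3 = -47.800

-47.800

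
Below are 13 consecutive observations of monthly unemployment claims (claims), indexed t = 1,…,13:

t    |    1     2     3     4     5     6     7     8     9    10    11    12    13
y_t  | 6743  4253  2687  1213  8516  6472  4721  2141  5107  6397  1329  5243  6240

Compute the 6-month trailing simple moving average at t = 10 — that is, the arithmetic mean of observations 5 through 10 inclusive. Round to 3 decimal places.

5559.000

Sum of periods 5–10: 8516 + 6472 + 4721 + 2141 + 5107 + 6397 = 33354
Divide by 6: 33354 / 6 = 5559.000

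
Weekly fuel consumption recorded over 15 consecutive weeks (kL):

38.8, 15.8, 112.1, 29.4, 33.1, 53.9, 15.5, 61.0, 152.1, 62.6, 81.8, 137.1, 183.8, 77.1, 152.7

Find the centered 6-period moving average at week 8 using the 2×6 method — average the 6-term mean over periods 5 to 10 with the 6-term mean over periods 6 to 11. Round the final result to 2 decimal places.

Sum over 5–10: 33.1 + 53.9 + 15.5 + 61.0 + 152.1 + 62.6 = 378.2
Sum over 6–11: 53.9 + 15.5 + 61.0 + 152.1 + 62.6 + 81.8 = 426.9
CMA at t=8 = (378.2 + 426.9) / (2·6) = 805.1 / 12 = 67.09

67.09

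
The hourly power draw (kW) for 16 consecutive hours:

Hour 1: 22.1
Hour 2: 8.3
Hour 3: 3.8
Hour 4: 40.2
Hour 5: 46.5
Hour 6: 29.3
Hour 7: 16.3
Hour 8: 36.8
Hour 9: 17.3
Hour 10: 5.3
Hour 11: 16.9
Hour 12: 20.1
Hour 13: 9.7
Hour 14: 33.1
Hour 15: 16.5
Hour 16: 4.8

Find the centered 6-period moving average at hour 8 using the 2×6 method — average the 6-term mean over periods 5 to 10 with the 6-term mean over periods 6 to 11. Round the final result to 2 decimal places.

Sum over 5–10: 46.5 + 29.3 + 16.3 + 36.8 + 17.3 + 5.3 = 151.5
Sum over 6–11: 29.3 + 16.3 + 36.8 + 17.3 + 5.3 + 16.9 = 121.9
CMA at t=8 = (151.5 + 121.9) / (2·6) = 273.4 / 12 = 22.78

22.78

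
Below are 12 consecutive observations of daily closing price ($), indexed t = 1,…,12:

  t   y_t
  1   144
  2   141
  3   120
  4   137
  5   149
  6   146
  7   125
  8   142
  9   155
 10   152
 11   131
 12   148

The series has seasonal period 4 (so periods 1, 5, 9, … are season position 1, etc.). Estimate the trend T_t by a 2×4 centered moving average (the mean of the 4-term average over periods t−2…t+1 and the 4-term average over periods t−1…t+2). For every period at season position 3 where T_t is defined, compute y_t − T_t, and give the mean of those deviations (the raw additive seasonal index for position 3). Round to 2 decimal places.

Season position 3 occurs at t = 3, 7 (where T_t is defined).
t=3: T_3 = 136.1250; y_3 − T_3 = 120 − 136.1250 = -16.1250
t=7: T_7 = 141.2500; y_7 − T_7 = 125 − 141.2500 = -16.2500
Mean deviation: (-16.1250 + -16.2500) / 2 = -16.19

-16.19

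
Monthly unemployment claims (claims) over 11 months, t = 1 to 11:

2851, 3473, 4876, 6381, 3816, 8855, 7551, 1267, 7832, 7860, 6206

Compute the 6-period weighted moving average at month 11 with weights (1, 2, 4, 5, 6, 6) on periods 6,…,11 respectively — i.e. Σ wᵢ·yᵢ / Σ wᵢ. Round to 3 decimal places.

6357.542

Weighted sum: 1·8855 + 2·7551 + 4·1267 + 5·7832 + 6·7860 + 6·6206 = 8855 + 15102 + 5068 + 39160 + 47160 + 37236 = 152581
Weight total: 1 + 2 + 4 + 5 + 6 + 6 = 24
WMA = 152581 / 24 = 6357.542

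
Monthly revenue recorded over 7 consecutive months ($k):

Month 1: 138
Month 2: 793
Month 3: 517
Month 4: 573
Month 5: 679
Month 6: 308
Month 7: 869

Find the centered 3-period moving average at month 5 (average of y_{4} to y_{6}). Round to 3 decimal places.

Sum of periods 4–6: 573 + 679 + 308 = 1560
Divide by 3: 1560 / 3 = 520.000

520.000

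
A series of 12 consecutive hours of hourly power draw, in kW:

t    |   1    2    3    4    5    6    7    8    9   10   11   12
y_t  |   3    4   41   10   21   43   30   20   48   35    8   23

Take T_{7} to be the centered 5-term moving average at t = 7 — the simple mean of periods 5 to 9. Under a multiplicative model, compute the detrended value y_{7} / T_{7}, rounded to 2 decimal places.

Trend T_7 = (21 + 43 + 30 + 20 + 48) / 5 = 162/5 = 32.4000
Ratio to trend: 30 / 32.4000 = 0.93

0.93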